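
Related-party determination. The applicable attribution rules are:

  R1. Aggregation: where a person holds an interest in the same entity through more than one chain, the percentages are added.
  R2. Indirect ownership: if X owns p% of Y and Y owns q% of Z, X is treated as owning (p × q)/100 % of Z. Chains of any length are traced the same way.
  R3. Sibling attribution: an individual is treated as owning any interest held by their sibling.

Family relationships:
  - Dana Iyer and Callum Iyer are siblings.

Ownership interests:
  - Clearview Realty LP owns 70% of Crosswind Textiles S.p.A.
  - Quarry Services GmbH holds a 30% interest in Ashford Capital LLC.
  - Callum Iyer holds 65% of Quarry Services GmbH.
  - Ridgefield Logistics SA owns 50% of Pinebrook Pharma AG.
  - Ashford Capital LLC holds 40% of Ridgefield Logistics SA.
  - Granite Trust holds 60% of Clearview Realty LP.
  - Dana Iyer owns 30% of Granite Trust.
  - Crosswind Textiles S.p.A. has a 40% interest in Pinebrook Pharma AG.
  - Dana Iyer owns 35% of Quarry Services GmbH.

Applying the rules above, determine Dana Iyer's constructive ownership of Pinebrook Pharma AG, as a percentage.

11.04%

By sibling attribution (R3), Dana Iyer is treated as also owning Callum Iyer's interest in Quarry Services GmbH, giving 35% + 65% = 100%.
Chain via Quarry Services GmbH → Ashford Capital LLC → Ridgefield Logistics SA (R2): 100% × 30% × 40% × 50% = 6% of Pinebrook Pharma AG.
Chain via Granite Trust → Clearview Realty LP → Crosswind Textiles S.p.A. (R2): 30% × 60% × 70% × 40% = 5.04% of Pinebrook Pharma AG.
Aggregating (R1): 6% + 5.04% = 11.04%.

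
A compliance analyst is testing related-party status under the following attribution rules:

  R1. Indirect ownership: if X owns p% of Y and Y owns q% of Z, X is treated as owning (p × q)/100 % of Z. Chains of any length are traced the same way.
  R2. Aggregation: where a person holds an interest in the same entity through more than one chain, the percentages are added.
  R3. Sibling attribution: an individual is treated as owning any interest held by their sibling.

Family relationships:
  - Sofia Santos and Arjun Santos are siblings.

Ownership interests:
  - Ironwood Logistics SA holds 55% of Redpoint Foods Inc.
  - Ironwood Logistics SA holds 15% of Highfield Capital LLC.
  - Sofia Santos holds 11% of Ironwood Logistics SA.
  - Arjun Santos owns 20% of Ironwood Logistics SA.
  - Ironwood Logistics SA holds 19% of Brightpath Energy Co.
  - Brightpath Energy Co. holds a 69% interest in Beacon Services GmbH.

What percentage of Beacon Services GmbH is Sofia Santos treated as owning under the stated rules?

4.0641%

By sibling attribution (R3), Sofia Santos is treated as also owning Arjun Santos's interest in Ironwood Logistics SA, giving 11% + 20% = 31%.
Chain via Ironwood Logistics SA → Brightpath Energy Co. (R1): 31% × 19% × 69% = 4.0641% of Beacon Services GmbH.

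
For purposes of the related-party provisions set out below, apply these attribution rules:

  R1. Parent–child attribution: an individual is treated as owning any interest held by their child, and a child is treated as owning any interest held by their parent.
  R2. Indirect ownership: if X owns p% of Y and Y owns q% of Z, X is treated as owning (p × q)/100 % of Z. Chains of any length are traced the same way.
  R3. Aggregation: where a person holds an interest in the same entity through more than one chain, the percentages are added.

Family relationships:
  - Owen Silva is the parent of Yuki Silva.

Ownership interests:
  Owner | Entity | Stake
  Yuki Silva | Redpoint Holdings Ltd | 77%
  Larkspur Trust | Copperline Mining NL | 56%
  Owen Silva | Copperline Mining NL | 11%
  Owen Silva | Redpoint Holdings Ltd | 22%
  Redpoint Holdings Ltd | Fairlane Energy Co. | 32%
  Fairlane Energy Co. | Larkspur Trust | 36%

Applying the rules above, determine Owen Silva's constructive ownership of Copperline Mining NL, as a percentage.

17.386688%

By parent–child attribution (R1), Owen Silva is treated as also owning Yuki Silva's interest in Redpoint Holdings Ltd, giving 22% + 77% = 99%.
Chain via Redpoint Holdings Ltd → Fairlane Energy Co. → Larkspur Trust (R2): 99% × 32% × 36% × 56% = 6.386688% of Copperline Mining NL.
Direct interest in Copperline Mining NL: 11%.
Aggregating (R3): 6.386688% + 11% = 17.386688%.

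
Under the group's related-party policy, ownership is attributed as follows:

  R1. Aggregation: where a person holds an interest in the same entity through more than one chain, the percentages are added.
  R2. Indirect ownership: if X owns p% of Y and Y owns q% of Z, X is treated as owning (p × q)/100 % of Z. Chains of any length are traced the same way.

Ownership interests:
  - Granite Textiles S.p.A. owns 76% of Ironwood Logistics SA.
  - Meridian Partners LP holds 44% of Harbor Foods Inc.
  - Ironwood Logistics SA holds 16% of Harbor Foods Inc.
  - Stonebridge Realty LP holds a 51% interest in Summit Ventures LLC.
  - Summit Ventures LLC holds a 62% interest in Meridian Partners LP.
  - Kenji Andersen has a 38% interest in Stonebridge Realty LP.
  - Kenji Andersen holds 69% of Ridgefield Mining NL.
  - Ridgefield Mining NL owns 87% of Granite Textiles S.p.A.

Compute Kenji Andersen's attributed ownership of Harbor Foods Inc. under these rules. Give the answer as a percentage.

12.586512%

Chain via Ridgefield Mining NL → Granite Textiles S.p.A. → Ironwood Logistics SA (R2): 69% × 87% × 76% × 16% = 7.299648% of Harbor Foods Inc.
Chain via Stonebridge Realty LP → Summit Ventures LLC → Meridian Partners LP (R2): 38% × 51% × 62% × 44% = 5.286864% of Harbor Foods Inc.
Aggregating (R1): 7.299648% + 5.286864% = 12.586512%.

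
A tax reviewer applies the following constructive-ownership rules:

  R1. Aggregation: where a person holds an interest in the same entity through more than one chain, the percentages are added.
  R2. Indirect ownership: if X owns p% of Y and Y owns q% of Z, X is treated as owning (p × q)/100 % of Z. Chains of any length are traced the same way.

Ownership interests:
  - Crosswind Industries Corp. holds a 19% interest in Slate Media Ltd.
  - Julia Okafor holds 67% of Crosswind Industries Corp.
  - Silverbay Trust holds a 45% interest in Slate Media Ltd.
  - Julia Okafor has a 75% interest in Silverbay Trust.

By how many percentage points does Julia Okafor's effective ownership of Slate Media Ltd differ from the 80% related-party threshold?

Chain via Silverbay Trust (R2): 75% × 45% = 33.75% of Slate Media Ltd.
Chain via Crosswind Industries Corp. (R2): 67% × 19% = 12.73% of Slate Media Ltd.
Aggregating (R1): 33.75% + 12.73% = 46.48%.
46.48% falls short of the 80% threshold by 33.52 percentage points.

33.52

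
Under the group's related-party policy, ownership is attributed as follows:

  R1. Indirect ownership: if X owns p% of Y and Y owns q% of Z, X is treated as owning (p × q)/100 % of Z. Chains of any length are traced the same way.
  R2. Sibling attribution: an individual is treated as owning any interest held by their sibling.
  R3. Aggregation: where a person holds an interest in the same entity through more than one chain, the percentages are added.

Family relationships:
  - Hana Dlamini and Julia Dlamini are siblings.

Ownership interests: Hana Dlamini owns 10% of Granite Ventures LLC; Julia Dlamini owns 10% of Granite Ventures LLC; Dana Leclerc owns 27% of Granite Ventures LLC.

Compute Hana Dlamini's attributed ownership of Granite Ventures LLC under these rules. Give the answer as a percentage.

20%

By sibling attribution (R2), Hana Dlamini is treated as also owning Julia Dlamini's interest in Granite Ventures LLC, giving 10% + 10% = 20%.
Direct interest in Granite Ventures LLC: 20%.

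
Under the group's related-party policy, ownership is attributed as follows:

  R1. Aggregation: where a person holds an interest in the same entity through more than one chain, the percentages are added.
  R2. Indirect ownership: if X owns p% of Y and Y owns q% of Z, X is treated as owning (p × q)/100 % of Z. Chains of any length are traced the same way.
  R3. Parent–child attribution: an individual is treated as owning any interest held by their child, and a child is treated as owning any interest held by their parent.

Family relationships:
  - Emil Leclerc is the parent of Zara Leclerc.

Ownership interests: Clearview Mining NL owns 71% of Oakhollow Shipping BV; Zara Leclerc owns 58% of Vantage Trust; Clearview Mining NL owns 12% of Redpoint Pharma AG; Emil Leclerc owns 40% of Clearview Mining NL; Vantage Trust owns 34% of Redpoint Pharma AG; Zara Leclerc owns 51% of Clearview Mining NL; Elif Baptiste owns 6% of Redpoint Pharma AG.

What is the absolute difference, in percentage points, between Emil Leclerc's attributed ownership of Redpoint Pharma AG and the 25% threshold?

5.64

By parent–child attribution (R3), Emil Leclerc is treated as also owning Zara Leclerc's interest in Clearview Mining NL, giving 40% + 51% = 91%.
By parent–child attribution (R3), Emil Leclerc is treated as owning Zara Leclerc's 58% interest in Vantage Trust.
Chain via Clearview Mining NL (R2): 91% × 12% = 10.92% of Redpoint Pharma AG.
Chain via Vantage Trust (R2): 58% × 34% = 19.72% of Redpoint Pharma AG.
Aggregating (R1): 10.92% + 19.72% = 30.64%.
30.64% exceeds the 25% threshold by 5.64 percentage points.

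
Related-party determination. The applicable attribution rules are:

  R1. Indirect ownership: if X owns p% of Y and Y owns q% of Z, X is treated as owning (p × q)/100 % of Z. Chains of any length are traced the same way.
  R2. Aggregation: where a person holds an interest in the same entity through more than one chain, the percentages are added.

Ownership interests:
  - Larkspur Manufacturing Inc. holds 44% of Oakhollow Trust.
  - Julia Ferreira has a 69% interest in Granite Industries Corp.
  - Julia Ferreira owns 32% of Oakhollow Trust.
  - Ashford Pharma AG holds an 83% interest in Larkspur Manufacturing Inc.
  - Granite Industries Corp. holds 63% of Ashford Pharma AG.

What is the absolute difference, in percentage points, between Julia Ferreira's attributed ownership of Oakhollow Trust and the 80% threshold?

32.124756

Chain via Granite Industries Corp. → Ashford Pharma AG → Larkspur Manufacturing Inc. (R1): 69% × 63% × 83% × 44% = 15.875244% of Oakhollow Trust.
Direct interest in Oakhollow Trust: 32%.
Aggregating (R2): 15.875244% + 32% = 47.875244%.
47.875244% falls short of the 80% threshold by 32.124756 percentage points.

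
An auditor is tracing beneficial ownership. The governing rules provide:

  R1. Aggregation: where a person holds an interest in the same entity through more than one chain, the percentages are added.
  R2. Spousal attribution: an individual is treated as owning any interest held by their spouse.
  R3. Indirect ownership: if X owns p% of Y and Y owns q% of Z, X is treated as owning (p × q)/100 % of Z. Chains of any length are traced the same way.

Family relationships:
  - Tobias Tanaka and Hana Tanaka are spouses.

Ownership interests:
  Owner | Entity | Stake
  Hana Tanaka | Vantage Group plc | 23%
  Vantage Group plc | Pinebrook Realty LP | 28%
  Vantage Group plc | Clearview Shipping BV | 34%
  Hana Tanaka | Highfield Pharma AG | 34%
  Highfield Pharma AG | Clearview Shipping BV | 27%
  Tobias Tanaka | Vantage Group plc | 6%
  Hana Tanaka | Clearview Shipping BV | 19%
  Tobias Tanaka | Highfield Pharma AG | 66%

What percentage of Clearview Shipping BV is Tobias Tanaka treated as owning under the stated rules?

By spousal attribution (R2), Tobias Tanaka is treated as also owning Hana Tanaka's interest in Highfield Pharma AG, giving 66% + 34% = 100%.
By spousal attribution (R2), Tobias Tanaka is treated as also owning Hana Tanaka's interest in Vantage Group plc, giving 6% + 23% = 29%.
By spousal attribution (R2), Tobias Tanaka is treated as owning Hana Tanaka's 19% interest in Clearview Shipping BV.
Chain via Highfield Pharma AG (R3): 100% × 27% = 27% of Clearview Shipping BV.
Chain via Vantage Group plc (R3): 29% × 34% = 9.86% of Clearview Shipping BV.
Direct interest in Clearview Shipping BV: 19%.
Aggregating (R1): 27% + 9.86% + 19% = 55.86%.

55.86%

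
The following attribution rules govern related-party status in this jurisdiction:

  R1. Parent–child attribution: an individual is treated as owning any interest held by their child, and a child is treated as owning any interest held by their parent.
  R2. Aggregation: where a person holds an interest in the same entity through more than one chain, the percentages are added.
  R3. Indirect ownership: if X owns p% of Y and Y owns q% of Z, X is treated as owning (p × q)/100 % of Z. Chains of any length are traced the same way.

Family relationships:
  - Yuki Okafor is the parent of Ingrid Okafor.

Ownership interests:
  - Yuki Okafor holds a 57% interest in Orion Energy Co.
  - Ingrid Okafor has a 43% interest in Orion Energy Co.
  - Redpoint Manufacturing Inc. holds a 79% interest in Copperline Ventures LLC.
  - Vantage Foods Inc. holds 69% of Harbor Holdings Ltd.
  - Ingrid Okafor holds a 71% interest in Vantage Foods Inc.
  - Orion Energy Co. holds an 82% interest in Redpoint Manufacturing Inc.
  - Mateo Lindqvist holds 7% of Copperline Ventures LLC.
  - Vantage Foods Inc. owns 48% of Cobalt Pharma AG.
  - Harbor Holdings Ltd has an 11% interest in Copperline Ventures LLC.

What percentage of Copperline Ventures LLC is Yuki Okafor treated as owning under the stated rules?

By parent–child attribution (R1), Yuki Okafor is treated as also owning Ingrid Okafor's interest in Orion Energy Co, giving 57% + 43% = 100%.
By parent–child attribution (R1), Yuki Okafor is treated as owning Ingrid Okafor's 71% interest in Vantage Foods Inc.
Chain via Orion Energy Co. → Redpoint Manufacturing Inc. (R3): 100% × 82% × 79% = 64.78% of Copperline Ventures LLC.
Chain via Vantage Foods Inc. → Harbor Holdings Ltd (R3): 71% × 69% × 11% = 5.3889% of Copperline Ventures LLC.
Aggregating (R2): 64.78% + 5.3889% = 70.1689%.

70.1689%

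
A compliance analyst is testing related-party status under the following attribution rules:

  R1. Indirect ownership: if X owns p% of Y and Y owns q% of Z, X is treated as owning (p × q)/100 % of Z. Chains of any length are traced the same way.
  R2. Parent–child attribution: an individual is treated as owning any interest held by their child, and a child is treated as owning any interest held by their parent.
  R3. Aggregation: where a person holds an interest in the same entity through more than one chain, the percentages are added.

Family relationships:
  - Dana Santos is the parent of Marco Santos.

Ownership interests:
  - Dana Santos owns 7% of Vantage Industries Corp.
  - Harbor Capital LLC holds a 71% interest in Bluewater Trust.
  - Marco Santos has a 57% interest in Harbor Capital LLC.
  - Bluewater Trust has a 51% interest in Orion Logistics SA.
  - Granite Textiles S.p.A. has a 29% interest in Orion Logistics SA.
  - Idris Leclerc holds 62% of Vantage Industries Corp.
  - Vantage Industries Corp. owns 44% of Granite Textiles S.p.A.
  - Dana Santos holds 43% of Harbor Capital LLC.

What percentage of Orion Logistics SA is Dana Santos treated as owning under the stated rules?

37.1032%

By parent–child attribution (R2), Dana Santos is treated as also owning Marco Santos's interest in Harbor Capital LLC, giving 43% + 57% = 100%.
Chain via Harbor Capital LLC → Bluewater Trust (R1): 100% × 71% × 51% = 36.21% of Orion Logistics SA.
Chain via Vantage Industries Corp. → Granite Textiles S.p.A. (R1): 7% × 44% × 29% = 0.8932% of Orion Logistics SA.
Aggregating (R3): 36.21% + 0.8932% = 37.1032%.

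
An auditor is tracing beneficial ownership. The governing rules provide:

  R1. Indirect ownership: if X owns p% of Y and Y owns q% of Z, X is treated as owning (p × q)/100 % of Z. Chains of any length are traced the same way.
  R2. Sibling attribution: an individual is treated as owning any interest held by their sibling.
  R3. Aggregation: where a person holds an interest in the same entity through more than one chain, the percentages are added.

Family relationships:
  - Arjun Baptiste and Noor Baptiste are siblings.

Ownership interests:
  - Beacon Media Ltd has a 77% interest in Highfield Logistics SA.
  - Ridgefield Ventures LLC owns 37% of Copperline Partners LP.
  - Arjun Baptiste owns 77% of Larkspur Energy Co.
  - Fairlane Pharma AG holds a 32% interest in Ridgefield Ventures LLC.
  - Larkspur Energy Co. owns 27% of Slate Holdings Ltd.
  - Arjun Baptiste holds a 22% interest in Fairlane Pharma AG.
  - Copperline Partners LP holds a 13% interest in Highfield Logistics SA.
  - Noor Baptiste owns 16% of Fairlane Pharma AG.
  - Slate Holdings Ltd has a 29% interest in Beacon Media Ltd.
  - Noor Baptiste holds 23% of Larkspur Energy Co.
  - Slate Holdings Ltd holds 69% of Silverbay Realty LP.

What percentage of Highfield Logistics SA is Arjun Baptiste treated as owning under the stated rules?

6.613996%

By sibling attribution (R2), Arjun Baptiste is treated as also owning Noor Baptiste's interest in Larkspur Energy Co, giving 77% + 23% = 100%.
By sibling attribution (R2), Arjun Baptiste is treated as also owning Noor Baptiste's interest in Fairlane Pharma AG, giving 22% + 16% = 38%.
Chain via Larkspur Energy Co. → Slate Holdings Ltd → Beacon Media Ltd (R1): 100% × 27% × 29% × 77% = 6.0291% of Highfield Logistics SA.
Chain via Fairlane Pharma AG → Ridgefield Ventures LLC → Copperline Partners LP (R1): 38% × 32% × 37% × 13% = 0.584896% of Highfield Logistics SA.
Aggregating (R3): 6.0291% + 0.584896% = 6.613996%.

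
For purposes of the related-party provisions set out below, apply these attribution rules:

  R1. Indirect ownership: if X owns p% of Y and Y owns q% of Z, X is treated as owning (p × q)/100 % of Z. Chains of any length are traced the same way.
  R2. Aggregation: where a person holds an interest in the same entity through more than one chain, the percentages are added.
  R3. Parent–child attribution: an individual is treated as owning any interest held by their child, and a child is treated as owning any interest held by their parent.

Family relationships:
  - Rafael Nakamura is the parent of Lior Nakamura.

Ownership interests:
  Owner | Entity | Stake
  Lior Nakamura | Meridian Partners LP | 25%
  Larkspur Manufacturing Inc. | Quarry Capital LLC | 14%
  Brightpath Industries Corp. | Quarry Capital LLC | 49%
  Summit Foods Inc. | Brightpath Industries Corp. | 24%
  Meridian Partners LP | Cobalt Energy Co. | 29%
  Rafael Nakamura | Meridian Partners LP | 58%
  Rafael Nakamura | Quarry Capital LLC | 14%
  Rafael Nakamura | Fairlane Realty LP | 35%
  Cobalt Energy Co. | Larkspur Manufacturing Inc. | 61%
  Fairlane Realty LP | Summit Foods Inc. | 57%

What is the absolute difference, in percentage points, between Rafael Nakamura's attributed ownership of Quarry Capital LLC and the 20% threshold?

By parent–child attribution (R3), Rafael Nakamura is treated as also owning Lior Nakamura's interest in Meridian Partners LP, giving 58% + 25% = 83%.
Chain via Meridian Partners LP → Cobalt Energy Co. → Larkspur Manufacturing Inc. (R1): 83% × 29% × 61% × 14% = 2.055578% of Quarry Capital LLC.
Chain via Fairlane Realty LP → Summit Foods Inc. → Brightpath Industries Corp. (R1): 35% × 57% × 24% × 49% = 2.34612% of Quarry Capital LLC.
Direct interest in Quarry Capital LLC: 14%.
Aggregating (R2): 2.055578% + 2.34612% + 14% = 18.401698%.
18.401698% falls short of the 20% threshold by 1.598302 percentage points.

1.598302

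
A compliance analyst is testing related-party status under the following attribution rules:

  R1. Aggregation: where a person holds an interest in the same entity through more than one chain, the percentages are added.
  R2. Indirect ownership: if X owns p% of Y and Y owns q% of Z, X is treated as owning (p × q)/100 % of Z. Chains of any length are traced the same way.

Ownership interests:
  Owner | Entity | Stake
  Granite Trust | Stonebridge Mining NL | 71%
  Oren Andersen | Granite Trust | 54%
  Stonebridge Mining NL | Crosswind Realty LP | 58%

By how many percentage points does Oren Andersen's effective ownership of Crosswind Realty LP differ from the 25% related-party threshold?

Chain via Granite Trust → Stonebridge Mining NL (R2): 54% × 71% × 58% = 22.2372% of Crosswind Realty LP.
22.2372% falls short of the 25% threshold by 2.7628 percentage points.

2.7628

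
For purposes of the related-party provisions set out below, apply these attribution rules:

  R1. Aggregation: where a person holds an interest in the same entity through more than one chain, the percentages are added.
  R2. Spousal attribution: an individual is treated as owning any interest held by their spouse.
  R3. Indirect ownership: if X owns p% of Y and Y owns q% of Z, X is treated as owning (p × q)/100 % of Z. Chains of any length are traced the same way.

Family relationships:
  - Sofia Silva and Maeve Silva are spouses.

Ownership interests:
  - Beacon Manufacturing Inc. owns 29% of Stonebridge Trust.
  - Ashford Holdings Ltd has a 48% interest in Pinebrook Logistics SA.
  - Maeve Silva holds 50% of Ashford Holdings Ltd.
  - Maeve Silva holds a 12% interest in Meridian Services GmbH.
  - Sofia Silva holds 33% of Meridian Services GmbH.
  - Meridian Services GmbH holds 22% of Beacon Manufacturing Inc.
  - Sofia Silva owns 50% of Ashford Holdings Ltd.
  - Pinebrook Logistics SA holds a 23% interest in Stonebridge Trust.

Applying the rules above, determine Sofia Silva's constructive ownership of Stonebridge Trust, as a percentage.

By spousal attribution (R2), Sofia Silva is treated as also owning Maeve Silva's interest in Ashford Holdings Ltd, giving 50% + 50% = 100%.
By spousal attribution (R2), Sofia Silva is treated as also owning Maeve Silva's interest in Meridian Services GmbH, giving 33% + 12% = 45%.
Chain via Ashford Holdings Ltd → Pinebrook Logistics SA (R3): 100% × 48% × 23% = 11.04% of Stonebridge Trust.
Chain via Meridian Services GmbH → Beacon Manufacturing Inc. (R3): 45% × 22% × 29% = 2.871% of Stonebridge Trust.
Aggregating (R1): 11.04% + 2.871% = 13.911%.

13.911%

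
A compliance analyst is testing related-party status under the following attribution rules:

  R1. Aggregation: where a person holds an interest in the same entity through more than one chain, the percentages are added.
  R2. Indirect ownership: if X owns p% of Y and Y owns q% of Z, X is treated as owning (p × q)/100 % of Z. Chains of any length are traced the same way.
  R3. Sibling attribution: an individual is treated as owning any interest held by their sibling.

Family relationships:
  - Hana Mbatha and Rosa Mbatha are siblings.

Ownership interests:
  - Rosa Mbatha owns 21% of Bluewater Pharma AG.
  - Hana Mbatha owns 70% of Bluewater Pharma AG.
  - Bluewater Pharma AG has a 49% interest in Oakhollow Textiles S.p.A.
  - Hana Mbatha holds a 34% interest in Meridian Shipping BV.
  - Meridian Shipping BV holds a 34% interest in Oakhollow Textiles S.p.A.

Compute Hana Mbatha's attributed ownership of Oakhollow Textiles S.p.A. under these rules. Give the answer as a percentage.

56.15%

By sibling attribution (R3), Hana Mbatha is treated as also owning Rosa Mbatha's interest in Bluewater Pharma AG, giving 70% + 21% = 91%.
Chain via Meridian Shipping BV (R2): 34% × 34% = 11.56% of Oakhollow Textiles S.p.A.
Chain via Bluewater Pharma AG (R2): 91% × 49% = 44.59% of Oakhollow Textiles S.p.A.
Aggregating (R1): 11.56% + 44.59% = 56.15%.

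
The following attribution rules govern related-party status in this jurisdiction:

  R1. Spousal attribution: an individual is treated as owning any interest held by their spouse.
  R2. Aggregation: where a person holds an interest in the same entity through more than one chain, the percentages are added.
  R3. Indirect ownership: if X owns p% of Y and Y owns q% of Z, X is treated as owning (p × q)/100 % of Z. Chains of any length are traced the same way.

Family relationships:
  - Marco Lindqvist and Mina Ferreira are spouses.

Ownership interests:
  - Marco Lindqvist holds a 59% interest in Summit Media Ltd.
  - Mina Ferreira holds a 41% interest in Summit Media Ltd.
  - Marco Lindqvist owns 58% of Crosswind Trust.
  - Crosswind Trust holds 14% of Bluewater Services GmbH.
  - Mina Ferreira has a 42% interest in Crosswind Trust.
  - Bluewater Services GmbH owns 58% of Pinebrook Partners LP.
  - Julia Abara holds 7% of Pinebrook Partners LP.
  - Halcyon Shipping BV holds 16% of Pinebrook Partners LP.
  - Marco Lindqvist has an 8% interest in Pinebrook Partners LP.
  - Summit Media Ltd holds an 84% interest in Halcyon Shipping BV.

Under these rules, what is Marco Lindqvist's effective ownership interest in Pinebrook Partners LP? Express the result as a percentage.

By spousal attribution (R1), Marco Lindqvist is treated as also owning Mina Ferreira's interest in Summit Media Ltd, giving 59% + 41% = 100%.
By spousal attribution (R1), Marco Lindqvist is treated as also owning Mina Ferreira's interest in Crosswind Trust, giving 58% + 42% = 100%.
Chain via Summit Media Ltd → Halcyon Shipping BV (R3): 100% × 84% × 16% = 13.44% of Pinebrook Partners LP.
Chain via Crosswind Trust → Bluewater Services GmbH (R3): 100% × 14% × 58% = 8.12% of Pinebrook Partners LP.
Direct interest in Pinebrook Partners LP: 8%.
Aggregating (R2): 13.44% + 8.12% + 8% = 29.56%.

29.56%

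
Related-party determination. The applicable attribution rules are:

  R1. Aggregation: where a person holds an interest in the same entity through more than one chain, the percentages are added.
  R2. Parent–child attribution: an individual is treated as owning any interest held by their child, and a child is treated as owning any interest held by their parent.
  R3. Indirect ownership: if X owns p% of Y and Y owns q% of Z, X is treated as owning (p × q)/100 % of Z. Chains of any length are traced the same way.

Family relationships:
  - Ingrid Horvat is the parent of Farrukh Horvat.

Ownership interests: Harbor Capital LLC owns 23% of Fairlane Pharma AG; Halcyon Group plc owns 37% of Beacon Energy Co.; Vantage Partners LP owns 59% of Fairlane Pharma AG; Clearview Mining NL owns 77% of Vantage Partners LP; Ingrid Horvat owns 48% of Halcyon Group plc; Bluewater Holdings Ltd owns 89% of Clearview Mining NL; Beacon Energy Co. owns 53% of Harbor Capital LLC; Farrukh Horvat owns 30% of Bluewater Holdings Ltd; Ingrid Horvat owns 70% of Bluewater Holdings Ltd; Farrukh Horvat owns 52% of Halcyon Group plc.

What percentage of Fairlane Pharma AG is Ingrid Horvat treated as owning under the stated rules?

44.943%

By parent–child attribution (R2), Ingrid Horvat is treated as also owning Farrukh Horvat's interest in Bluewater Holdings Ltd, giving 70% + 30% = 100%.
By parent–child attribution (R2), Ingrid Horvat is treated as also owning Farrukh Horvat's interest in Halcyon Group plc, giving 48% + 52% = 100%.
Chain via Bluewater Holdings Ltd → Clearview Mining NL → Vantage Partners LP (R3): 100% × 89% × 77% × 59% = 40.4327% of Fairlane Pharma AG.
Chain via Halcyon Group plc → Beacon Energy Co. → Harbor Capital LLC (R3): 100% × 37% × 53% × 23% = 4.5103% of Fairlane Pharma AG.
Aggregating (R1): 40.4327% + 4.5103% = 44.943%.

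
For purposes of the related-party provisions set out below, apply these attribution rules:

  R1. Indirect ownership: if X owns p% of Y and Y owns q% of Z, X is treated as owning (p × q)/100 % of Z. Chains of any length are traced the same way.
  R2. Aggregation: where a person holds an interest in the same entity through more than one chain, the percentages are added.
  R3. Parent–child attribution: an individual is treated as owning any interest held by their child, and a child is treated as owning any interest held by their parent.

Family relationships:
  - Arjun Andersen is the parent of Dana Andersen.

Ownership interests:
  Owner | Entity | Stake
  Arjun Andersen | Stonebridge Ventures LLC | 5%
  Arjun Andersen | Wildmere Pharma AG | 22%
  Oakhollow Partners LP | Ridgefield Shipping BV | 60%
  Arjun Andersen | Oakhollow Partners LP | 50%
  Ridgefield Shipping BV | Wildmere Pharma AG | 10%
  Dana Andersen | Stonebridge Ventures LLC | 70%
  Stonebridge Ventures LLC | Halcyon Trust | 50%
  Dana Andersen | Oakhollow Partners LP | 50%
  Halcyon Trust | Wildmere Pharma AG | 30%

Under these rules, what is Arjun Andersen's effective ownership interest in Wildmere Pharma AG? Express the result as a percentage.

By parent–child attribution (R3), Arjun Andersen is treated as also owning Dana Andersen's interest in Stonebridge Ventures LLC, giving 5% + 70% = 75%.
By parent–child attribution (R3), Arjun Andersen is treated as also owning Dana Andersen's interest in Oakhollow Partners LP, giving 50% + 50% = 100%.
Chain via Stonebridge Ventures LLC → Halcyon Trust (R1): 75% × 50% × 30% = 11.25% of Wildmere Pharma AG.
Chain via Oakhollow Partners LP → Ridgefield Shipping BV (R1): 100% × 60% × 10% = 6% of Wildmere Pharma AG.
Direct interest in Wildmere Pharma AG: 22%.
Aggregating (R2): 11.25% + 6% + 22% = 39.25%.

39.25%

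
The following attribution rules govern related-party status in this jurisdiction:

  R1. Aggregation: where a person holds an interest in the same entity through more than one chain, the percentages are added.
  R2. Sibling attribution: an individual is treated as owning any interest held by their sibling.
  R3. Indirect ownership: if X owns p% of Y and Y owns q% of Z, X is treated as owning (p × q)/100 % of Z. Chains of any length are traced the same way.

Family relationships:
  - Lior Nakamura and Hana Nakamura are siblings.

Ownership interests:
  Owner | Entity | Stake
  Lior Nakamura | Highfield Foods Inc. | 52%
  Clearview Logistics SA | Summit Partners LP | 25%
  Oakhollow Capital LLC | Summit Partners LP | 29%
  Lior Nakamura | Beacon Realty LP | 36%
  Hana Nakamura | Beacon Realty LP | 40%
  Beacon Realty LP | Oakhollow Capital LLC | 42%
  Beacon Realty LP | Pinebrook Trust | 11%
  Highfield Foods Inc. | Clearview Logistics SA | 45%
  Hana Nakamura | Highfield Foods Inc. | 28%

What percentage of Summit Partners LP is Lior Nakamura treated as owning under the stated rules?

18.2568%

By sibling attribution (R2), Lior Nakamura is treated as also owning Hana Nakamura's interest in Beacon Realty LP, giving 36% + 40% = 76%.
By sibling attribution (R2), Lior Nakamura is treated as also owning Hana Nakamura's interest in Highfield Foods Inc, giving 52% + 28% = 80%.
Chain via Beacon Realty LP → Oakhollow Capital LLC (R3): 76% × 42% × 29% = 9.2568% of Summit Partners LP.
Chain via Highfield Foods Inc. → Clearview Logistics SA (R3): 80% × 45% × 25% = 9% of Summit Partners LP.
Aggregating (R1): 9.2568% + 9% = 18.2568%.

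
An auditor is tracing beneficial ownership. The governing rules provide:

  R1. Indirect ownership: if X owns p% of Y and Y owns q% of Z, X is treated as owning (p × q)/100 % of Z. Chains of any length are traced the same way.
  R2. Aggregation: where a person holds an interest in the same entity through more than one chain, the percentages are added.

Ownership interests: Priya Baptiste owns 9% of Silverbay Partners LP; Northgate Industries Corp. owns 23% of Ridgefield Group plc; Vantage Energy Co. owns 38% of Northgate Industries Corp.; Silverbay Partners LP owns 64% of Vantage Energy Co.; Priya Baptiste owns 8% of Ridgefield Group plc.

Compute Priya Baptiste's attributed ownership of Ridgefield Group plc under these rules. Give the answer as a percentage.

Chain via Silverbay Partners LP → Vantage Energy Co. → Northgate Industries Corp. (R1): 9% × 64% × 38% × 23% = 0.503424% of Ridgefield Group plc.
Direct interest in Ridgefield Group plc: 8%.
Aggregating (R2): 0.503424% + 8% = 8.503424%.

8.503424%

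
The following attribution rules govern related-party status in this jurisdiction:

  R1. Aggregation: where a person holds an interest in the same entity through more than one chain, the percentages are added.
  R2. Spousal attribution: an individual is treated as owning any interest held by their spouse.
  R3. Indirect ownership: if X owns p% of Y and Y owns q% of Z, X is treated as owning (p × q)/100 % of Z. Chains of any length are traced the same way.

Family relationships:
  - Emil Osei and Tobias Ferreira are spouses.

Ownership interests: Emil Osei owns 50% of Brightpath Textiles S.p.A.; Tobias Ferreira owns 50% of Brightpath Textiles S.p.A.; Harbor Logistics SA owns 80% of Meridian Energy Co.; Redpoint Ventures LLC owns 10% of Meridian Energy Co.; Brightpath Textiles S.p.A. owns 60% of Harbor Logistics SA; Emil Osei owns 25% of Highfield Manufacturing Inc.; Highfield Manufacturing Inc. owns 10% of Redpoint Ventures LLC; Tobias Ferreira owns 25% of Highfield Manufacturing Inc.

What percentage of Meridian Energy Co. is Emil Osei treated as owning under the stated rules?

48.5%

By spousal attribution (R2), Emil Osei is treated as also owning Tobias Ferreira's interest in Highfield Manufacturing Inc, giving 25% + 25% = 50%.
By spousal attribution (R2), Emil Osei is treated as also owning Tobias Ferreira's interest in Brightpath Textiles S.p.A, giving 50% + 50% = 100%.
Chain via Highfield Manufacturing Inc. → Redpoint Ventures LLC (R3): 50% × 10% × 10% = 0.5% of Meridian Energy Co.
Chain via Brightpath Textiles S.p.A. → Harbor Logistics SA (R3): 100% × 60% × 80% = 48% of Meridian Energy Co.
Aggregating (R1): 0.5% + 48% = 48.5%.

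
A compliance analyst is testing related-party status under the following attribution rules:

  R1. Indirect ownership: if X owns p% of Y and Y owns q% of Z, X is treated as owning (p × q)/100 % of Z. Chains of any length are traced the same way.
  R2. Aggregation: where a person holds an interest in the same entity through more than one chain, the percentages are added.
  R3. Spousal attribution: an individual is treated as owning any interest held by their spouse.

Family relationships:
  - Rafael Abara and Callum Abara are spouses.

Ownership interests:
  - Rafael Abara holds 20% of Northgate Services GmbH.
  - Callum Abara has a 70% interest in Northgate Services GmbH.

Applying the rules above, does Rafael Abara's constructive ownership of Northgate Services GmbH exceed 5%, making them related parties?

By spousal attribution (R3), Rafael Abara is treated as also owning Callum Abara's interest in Northgate Services GmbH, giving 20% + 70% = 90%.
Direct interest in Northgate Services GmbH: 90%.
90% exceeds the 5% threshold, so Rafael is a related party to Northgate Services GmbH.

Yes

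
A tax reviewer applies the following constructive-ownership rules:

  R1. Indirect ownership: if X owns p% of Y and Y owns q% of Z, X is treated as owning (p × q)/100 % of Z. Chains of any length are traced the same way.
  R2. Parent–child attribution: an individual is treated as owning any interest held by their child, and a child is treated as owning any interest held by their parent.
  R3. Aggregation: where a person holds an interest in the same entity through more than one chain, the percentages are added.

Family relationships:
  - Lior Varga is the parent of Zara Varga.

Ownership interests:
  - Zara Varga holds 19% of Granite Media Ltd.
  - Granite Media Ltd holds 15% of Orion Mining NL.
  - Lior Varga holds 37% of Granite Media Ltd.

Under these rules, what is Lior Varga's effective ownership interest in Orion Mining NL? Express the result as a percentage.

By parent–child attribution (R2), Lior Varga is treated as also owning Zara Varga's interest in Granite Media Ltd, giving 37% + 19% = 56%.
Chain via Granite Media Ltd (R1): 56% × 15% = 8.4% of Orion Mining NL.

8.4%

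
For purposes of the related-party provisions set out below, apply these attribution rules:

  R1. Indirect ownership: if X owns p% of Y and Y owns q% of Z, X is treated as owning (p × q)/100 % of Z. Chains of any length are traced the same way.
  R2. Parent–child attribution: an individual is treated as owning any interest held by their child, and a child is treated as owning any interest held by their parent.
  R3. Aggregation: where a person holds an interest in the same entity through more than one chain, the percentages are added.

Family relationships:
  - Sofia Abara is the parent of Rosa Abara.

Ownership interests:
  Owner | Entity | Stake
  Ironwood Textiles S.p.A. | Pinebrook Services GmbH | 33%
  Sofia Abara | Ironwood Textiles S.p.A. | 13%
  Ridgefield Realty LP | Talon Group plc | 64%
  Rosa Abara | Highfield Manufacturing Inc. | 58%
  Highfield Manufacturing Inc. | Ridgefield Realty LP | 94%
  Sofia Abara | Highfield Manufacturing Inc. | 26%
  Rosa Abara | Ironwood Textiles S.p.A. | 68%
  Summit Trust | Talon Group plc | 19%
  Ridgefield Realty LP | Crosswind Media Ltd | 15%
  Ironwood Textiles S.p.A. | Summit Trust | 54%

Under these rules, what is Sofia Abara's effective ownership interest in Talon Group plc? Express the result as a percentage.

By parent–child attribution (R2), Sofia Abara is treated as also owning Rosa Abara's interest in Highfield Manufacturing Inc, giving 26% + 58% = 84%.
By parent–child attribution (R2), Sofia Abara is treated as also owning Rosa Abara's interest in Ironwood Textiles S.p.A, giving 13% + 68% = 81%.
Chain via Highfield Manufacturing Inc. → Ridgefield Realty LP (R1): 84% × 94% × 64% = 50.5344% of Talon Group plc.
Chain via Ironwood Textiles S.p.A. → Summit Trust (R1): 81% × 54% × 19% = 8.3106% of Talon Group plc.
Aggregating (R3): 50.5344% + 8.3106% = 58.845%.

58.845%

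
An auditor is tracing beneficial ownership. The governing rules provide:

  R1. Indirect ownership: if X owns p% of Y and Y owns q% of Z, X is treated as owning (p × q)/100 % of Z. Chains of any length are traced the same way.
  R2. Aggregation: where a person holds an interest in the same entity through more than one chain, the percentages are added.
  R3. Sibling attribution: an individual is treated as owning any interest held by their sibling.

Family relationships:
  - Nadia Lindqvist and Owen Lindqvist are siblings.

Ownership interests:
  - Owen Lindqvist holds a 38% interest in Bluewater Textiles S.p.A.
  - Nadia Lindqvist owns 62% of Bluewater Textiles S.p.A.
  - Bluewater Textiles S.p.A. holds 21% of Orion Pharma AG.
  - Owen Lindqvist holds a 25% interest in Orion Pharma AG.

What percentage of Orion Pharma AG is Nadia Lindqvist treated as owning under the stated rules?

By sibling attribution (R3), Nadia Lindqvist is treated as also owning Owen Lindqvist's interest in Bluewater Textiles S.p.A, giving 62% + 38% = 100%.
By sibling attribution (R3), Nadia Lindqvist is treated as owning Owen Lindqvist's 25% interest in Orion Pharma AG.
Chain via Bluewater Textiles S.p.A. (R1): 100% × 21% = 21% of Orion Pharma AG.
Direct interest in Orion Pharma AG: 25%.
Aggregating (R2): 21% + 25% = 46%.

46%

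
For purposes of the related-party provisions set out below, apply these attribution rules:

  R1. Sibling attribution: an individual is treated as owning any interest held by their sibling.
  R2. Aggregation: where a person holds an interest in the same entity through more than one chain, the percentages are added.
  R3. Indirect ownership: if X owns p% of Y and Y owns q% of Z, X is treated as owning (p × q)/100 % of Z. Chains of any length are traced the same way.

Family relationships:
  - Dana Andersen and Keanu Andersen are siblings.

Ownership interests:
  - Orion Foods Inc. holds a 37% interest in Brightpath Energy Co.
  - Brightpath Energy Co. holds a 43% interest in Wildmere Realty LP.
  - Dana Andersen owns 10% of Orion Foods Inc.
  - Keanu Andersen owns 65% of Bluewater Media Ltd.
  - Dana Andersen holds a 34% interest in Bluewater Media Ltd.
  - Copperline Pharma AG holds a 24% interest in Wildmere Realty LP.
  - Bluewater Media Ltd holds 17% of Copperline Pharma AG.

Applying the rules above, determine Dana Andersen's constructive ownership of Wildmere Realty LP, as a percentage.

5.6302%

By sibling attribution (R1), Dana Andersen is treated as also owning Keanu Andersen's interest in Bluewater Media Ltd, giving 34% + 65% = 99%.
Chain via Bluewater Media Ltd → Copperline Pharma AG (R3): 99% × 17% × 24% = 4.0392% of Wildmere Realty LP.
Chain via Orion Foods Inc. → Brightpath Energy Co. (R3): 10% × 37% × 43% = 1.591% of Wildmere Realty LP.
Aggregating (R2): 4.0392% + 1.591% = 5.6302%.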